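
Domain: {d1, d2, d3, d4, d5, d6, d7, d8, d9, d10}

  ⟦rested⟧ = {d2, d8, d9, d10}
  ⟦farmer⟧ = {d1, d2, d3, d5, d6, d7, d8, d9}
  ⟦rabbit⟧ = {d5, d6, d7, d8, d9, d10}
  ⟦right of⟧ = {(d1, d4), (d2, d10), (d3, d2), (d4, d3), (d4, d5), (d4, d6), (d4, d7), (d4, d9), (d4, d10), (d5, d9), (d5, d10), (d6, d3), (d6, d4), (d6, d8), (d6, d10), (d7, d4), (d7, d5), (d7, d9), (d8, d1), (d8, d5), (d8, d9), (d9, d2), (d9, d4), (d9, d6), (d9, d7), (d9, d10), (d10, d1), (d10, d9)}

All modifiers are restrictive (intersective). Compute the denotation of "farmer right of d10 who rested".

⟦right of d10⟧ = {x : ⟨x, d10⟩ ∈ ⟦right of⟧} = {d2, d4, d5, d6, d9}
⟦who rested⟧ = ⟦rested⟧ = {d2, d8, d9, d10}
⟦farmer⟧ = {d1, d2, d3, d5, d6, d7, d8, d9}
… ∩ ⟦right of d10⟧ = {d1, d2, d3, d5, d6, d7, d8, d9} ∩ {d2, d4, d5, d6, d9} = {d2, d5, d6, d9}
… ∩ ⟦who rested⟧ = {d2, d5, d6, d9} ∩ {d2, d8, d9, d10} = {d2, d9}
So ⟦farmer right of d10 who rested⟧ = {d2, d9}.

{d2, d9}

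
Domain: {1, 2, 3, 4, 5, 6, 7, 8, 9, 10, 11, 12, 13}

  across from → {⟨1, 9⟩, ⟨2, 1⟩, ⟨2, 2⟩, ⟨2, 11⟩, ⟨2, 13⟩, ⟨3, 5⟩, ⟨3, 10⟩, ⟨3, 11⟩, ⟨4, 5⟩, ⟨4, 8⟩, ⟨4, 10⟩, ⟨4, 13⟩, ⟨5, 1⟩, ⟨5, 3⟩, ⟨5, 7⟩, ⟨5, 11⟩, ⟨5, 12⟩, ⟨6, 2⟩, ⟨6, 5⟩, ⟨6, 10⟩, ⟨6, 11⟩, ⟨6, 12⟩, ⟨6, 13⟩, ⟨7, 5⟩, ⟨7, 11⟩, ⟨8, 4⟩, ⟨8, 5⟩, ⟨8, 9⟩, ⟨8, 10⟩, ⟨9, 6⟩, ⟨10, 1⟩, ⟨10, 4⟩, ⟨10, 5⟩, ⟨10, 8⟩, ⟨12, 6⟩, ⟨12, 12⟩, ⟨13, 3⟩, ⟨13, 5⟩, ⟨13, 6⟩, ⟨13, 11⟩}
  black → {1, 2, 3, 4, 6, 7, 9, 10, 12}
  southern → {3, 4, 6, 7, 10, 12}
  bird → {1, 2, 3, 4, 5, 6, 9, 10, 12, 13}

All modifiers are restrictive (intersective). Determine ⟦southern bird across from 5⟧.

{3, 4, 6, 10}

⟦across from 5⟧ = {x : ⟨x, 5⟩ ∈ ⟦across from⟧} = {3, 4, 6, 7, 8, 10, 13}
⟦bird⟧ = {1, 2, 3, 4, 5, 6, 9, 10, 12, 13}
… ∩ ⟦across from 5⟧ = {1, 2, 3, 4, 5, 6, 9, 10, 12, 13} ∩ {3, 4, 6, 7, 8, 10, 13} = {3, 4, 6, 10, 13}
… ∩ ⟦southern⟧ = {3, 4, 6, 10, 13} ∩ {3, 4, 6, 7, 10, 12} = {3, 4, 6, 10}
So ⟦southern bird across from 5⟧ = {3, 4, 6, 10}.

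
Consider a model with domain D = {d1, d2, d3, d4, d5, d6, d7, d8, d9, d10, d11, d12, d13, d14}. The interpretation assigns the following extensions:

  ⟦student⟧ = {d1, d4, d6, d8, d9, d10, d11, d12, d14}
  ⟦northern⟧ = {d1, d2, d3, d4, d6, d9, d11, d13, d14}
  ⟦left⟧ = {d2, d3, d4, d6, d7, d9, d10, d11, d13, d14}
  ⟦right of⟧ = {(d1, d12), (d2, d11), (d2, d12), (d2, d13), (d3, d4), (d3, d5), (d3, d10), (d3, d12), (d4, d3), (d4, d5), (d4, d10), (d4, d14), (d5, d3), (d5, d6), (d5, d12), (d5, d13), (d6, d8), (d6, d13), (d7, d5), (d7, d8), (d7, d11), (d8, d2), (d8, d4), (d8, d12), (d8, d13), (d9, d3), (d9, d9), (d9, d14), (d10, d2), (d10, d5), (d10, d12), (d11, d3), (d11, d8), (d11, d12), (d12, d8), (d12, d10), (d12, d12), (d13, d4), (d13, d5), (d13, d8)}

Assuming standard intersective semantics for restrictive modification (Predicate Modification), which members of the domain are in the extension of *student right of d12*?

⟦right of d12⟧ = {x : ⟨x, d12⟩ ∈ ⟦right of⟧} = {d1, d2, d3, d5, d8, d10, d11, d12}
⟦student⟧ = {d1, d4, d6, d8, d9, d10, d11, d12, d14}
… ∩ ⟦right of d12⟧ = {d1, d4, d6, d8, d9, d10, d11, d12, d14} ∩ {d1, d2, d3, d5, d8, d10, d11, d12} = {d1, d8, d10, d11, d12}
So ⟦student right of d12⟧ = {d1, d8, d10, d11, d12}.

{d1, d8, d10, d11, d12}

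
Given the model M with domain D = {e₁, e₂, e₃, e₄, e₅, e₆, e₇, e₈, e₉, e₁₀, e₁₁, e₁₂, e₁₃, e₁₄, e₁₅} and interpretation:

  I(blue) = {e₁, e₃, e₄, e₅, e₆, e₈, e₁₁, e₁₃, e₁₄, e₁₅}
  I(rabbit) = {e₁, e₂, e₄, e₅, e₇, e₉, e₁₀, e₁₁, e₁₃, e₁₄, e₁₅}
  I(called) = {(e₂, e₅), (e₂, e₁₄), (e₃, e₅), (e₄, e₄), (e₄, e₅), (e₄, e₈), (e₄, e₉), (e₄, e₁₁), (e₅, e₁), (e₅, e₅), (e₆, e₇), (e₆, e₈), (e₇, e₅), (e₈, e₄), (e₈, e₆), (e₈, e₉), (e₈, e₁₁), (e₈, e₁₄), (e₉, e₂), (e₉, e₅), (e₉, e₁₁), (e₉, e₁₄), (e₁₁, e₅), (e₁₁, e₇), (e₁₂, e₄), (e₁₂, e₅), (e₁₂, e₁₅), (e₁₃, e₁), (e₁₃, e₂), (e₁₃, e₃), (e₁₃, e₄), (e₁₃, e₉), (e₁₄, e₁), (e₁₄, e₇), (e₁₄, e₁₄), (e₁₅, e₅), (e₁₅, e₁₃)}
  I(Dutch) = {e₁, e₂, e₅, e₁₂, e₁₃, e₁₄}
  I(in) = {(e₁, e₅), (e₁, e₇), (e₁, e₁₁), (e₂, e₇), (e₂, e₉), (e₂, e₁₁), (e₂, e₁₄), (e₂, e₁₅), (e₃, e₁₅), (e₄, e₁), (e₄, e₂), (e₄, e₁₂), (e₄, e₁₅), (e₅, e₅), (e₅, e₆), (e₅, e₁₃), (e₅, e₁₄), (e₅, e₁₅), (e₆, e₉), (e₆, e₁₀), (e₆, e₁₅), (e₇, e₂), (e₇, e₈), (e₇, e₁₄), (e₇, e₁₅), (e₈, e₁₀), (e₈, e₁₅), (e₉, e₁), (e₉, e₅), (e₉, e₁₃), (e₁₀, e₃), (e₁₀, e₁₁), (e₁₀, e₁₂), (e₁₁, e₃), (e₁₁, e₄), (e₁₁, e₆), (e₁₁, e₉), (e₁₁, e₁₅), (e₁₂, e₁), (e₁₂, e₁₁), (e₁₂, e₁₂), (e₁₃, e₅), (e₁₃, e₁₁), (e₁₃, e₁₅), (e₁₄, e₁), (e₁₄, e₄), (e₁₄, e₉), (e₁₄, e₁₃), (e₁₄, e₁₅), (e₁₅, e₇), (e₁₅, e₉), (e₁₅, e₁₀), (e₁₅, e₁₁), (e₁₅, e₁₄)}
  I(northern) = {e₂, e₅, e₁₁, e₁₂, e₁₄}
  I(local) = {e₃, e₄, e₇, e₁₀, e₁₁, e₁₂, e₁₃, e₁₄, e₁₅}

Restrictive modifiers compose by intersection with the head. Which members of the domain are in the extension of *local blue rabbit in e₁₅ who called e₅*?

{e₄, e₁₁}

⟦in e₁₅⟧ = {x : ⟨x, e₁₅⟩ ∈ ⟦in⟧} = {e₂, e₃, e₄, e₅, e₆, e₇, e₈, e₁₁, e₁₃, e₁₄}
⟦who called e₅⟧ = {x : ⟨x, e₅⟩ ∈ ⟦called⟧} = {e₂, e₃, e₄, e₅, e₇, e₉, e₁₁, e₁₂, e₁₅}
⟦rabbit⟧ = {e₁, e₂, e₄, e₅, e₇, e₉, e₁₀, e₁₁, e₁₃, e₁₄, e₁₅}
… ∩ ⟦in e₁₅⟧ = {e₁, e₂, e₄, e₅, e₇, e₉, e₁₀, e₁₁, e₁₃, e₁₄, e₁₅} ∩ {e₂, e₃, e₄, e₅, e₆, e₇, e₈, e₁₁, e₁₃, e₁₄} = {e₂, e₄, e₅, e₇, e₁₁, e₁₃, e₁₄}
… ∩ ⟦who called e₅⟧ = {e₂, e₄, e₅, e₇, e₁₁, e₁₃, e₁₄} ∩ {e₂, e₃, e₄, e₅, e₇, e₉, e₁₁, e₁₂, e₁₅} = {e₂, e₄, e₅, e₇, e₁₁}
… ∩ ⟦local⟧ = {e₂, e₄, e₅, e₇, e₁₁} ∩ {e₃, e₄, e₇, e₁₀, e₁₁, e₁₂, e₁₃, e₁₄, e₁₅} = {e₄, e₇, e₁₁}
… ∩ ⟦blue⟧ = {e₄, e₇, e₁₁} ∩ {e₁, e₃, e₄, e₅, e₆, e₈, e₁₁, e₁₃, e₁₄, e₁₅} = {e₄, e₁₁}
So ⟦local blue rabbit in e₁₅ who called e₅⟧ = {e₄, e₁₁}.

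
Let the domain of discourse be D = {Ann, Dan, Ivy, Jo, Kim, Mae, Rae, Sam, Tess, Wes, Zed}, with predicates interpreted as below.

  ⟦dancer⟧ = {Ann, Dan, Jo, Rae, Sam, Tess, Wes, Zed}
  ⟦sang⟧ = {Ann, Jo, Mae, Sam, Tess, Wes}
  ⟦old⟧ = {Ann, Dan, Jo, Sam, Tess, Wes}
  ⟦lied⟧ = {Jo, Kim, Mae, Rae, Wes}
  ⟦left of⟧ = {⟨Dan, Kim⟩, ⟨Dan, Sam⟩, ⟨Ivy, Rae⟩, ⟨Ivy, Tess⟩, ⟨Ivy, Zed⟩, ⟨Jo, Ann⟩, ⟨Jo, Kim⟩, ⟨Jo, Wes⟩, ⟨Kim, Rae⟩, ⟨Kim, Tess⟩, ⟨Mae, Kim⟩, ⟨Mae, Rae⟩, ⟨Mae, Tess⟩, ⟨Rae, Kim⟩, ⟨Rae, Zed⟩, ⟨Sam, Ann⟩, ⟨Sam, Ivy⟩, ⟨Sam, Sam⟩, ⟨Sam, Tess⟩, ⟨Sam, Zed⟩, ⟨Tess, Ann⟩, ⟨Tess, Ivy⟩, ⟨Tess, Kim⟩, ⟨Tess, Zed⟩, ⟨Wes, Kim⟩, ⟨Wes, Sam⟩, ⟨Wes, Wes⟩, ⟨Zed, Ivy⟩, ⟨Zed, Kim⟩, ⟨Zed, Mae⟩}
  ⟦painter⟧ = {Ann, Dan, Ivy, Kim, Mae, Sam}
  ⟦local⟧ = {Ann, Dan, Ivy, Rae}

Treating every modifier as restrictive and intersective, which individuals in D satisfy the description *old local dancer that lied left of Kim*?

⟦that lied⟧ = ⟦lied⟧ = {Jo, Kim, Mae, Rae, Wes}
⟦left of Kim⟧ = {x : ⟨x, Kim⟩ ∈ ⟦left of⟧} = {Dan, Jo, Mae, Rae, Tess, Wes, Zed}
⟦dancer⟧ = {Ann, Dan, Jo, Rae, Sam, Tess, Wes, Zed}
… ∩ ⟦that lied⟧ = {Ann, Dan, Jo, Rae, Sam, Tess, Wes, Zed} ∩ {Jo, Kim, Mae, Rae, Wes} = {Jo, Rae, Wes}
… ∩ ⟦left of Kim⟧ = {Jo, Rae, Wes} ∩ {Dan, Jo, Mae, Rae, Tess, Wes, Zed} = {Jo, Rae, Wes}
… ∩ ⟦old⟧ = {Jo, Rae, Wes} ∩ {Ann, Dan, Jo, Sam, Tess, Wes} = {Jo, Wes}
… ∩ ⟦local⟧ = {Jo, Wes} ∩ {Ann, Dan, Ivy, Rae} = ∅
So ⟦old local dancer that lied left of Kim⟧ = ∅.

∅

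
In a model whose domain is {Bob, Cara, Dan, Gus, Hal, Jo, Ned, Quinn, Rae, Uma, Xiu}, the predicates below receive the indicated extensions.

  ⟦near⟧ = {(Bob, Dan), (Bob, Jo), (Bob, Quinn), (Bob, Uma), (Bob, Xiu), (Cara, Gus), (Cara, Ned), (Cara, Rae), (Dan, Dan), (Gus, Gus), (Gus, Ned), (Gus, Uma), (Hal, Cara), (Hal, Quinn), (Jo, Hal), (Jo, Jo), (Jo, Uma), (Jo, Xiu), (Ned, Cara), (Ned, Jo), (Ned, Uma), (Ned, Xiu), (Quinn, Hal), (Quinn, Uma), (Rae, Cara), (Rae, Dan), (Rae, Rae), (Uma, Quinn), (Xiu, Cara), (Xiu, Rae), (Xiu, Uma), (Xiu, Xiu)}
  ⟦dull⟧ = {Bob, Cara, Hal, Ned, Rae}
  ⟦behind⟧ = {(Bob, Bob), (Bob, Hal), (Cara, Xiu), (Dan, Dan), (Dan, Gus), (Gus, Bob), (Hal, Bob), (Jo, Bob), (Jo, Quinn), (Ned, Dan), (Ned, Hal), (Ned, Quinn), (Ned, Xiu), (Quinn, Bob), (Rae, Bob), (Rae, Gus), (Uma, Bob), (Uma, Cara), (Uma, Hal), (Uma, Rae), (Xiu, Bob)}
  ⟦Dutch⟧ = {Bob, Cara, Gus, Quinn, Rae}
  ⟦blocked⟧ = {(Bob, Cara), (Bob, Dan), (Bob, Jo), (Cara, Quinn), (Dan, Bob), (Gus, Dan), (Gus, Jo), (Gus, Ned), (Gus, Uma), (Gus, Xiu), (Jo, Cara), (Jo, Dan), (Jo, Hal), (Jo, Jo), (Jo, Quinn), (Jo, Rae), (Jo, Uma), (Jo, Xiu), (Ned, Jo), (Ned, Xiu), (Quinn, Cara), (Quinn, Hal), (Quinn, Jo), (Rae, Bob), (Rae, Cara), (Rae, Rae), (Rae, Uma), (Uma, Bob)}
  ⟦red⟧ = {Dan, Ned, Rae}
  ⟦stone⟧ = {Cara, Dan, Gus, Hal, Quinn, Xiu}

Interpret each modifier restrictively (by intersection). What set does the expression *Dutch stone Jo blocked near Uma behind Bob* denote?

{Quinn}

⟦Jo blocked⟧ = {x : ⟨Jo, x⟩ ∈ ⟦blocked⟧} = {Cara, Dan, Hal, Jo, Quinn, Rae, Uma, Xiu}
⟦near Uma⟧ = {x : ⟨x, Uma⟩ ∈ ⟦near⟧} = {Bob, Gus, Jo, Ned, Quinn, Xiu}
⟦behind Bob⟧ = {x : ⟨x, Bob⟩ ∈ ⟦behind⟧} = {Bob, Gus, Hal, Jo, Quinn, Rae, Uma, Xiu}
⟦stone⟧ = {Cara, Dan, Gus, Hal, Quinn, Xiu}
… ∩ ⟦Jo blocked⟧ = {Cara, Dan, Gus, Hal, Quinn, Xiu} ∩ {Cara, Dan, Hal, Jo, Quinn, Rae, Uma, Xiu} = {Cara, Dan, Hal, Quinn, Xiu}
… ∩ ⟦near Uma⟧ = {Cara, Dan, Hal, Quinn, Xiu} ∩ {Bob, Gus, Jo, Ned, Quinn, Xiu} = {Quinn, Xiu}
… ∩ ⟦behind Bob⟧ = {Quinn, Xiu} ∩ {Bob, Gus, Hal, Jo, Quinn, Rae, Uma, Xiu} = {Quinn, Xiu}
… ∩ ⟦Dutch⟧ = {Quinn, Xiu} ∩ {Bob, Cara, Gus, Quinn, Rae} = {Quinn}
So ⟦Dutch stone Jo blocked near Uma behind Bob⟧ = {Quinn}.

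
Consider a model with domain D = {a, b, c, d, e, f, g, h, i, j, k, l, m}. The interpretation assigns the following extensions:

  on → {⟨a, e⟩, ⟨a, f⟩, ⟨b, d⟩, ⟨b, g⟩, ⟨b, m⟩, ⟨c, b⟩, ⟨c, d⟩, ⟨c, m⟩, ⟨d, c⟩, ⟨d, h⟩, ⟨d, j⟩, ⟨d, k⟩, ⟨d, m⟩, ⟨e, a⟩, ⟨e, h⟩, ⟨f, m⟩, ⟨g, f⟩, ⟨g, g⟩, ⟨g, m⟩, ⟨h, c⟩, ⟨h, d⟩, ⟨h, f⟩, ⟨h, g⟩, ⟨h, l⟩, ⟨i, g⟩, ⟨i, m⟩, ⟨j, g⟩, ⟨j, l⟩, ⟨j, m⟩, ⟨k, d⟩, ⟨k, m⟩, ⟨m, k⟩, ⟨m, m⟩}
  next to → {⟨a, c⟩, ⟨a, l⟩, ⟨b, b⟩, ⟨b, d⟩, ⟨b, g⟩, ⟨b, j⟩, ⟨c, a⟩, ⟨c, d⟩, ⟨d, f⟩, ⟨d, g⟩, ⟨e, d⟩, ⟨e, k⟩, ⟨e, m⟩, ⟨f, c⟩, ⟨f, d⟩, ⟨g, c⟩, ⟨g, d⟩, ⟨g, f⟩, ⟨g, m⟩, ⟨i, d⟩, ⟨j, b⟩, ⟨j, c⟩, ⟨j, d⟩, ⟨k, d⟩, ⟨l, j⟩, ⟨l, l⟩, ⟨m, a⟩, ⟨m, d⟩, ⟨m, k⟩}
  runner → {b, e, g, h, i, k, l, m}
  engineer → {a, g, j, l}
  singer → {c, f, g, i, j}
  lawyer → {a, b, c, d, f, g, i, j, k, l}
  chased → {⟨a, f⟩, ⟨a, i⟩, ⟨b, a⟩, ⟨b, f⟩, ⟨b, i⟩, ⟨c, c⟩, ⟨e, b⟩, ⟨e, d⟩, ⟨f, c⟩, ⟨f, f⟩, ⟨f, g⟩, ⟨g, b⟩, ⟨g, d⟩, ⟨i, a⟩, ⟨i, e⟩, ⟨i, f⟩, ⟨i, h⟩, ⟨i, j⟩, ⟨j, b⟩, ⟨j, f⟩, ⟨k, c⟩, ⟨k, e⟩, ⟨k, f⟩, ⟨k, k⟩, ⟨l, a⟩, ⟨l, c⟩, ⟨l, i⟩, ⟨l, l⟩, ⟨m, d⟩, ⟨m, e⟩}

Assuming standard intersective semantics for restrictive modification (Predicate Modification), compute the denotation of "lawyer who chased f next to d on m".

⟦who chased f⟧ = {x : ⟨x, f⟩ ∈ ⟦chased⟧} = {a, b, f, i, j, k}
⟦next to d⟧ = {x : ⟨x, d⟩ ∈ ⟦next to⟧} = {b, c, e, f, g, i, j, k, m}
⟦on m⟧ = {x : ⟨x, m⟩ ∈ ⟦on⟧} = {b, c, d, f, g, i, j, k, m}
⟦lawyer⟧ = {a, b, c, d, f, g, i, j, k, l}
… ∩ ⟦who chased f⟧ = {a, b, c, d, f, g, i, j, k, l} ∩ {a, b, f, i, j, k} = {a, b, f, i, j, k}
… ∩ ⟦next to d⟧ = {a, b, f, i, j, k} ∩ {b, c, e, f, g, i, j, k, m} = {b, f, i, j, k}
… ∩ ⟦on m⟧ = {b, f, i, j, k} ∩ {b, c, d, f, g, i, j, k, m} = {b, f, i, j, k}
So ⟦lawyer who chased f next to d on m⟧ = {b, f, i, j, k}.

{b, f, i, j, k}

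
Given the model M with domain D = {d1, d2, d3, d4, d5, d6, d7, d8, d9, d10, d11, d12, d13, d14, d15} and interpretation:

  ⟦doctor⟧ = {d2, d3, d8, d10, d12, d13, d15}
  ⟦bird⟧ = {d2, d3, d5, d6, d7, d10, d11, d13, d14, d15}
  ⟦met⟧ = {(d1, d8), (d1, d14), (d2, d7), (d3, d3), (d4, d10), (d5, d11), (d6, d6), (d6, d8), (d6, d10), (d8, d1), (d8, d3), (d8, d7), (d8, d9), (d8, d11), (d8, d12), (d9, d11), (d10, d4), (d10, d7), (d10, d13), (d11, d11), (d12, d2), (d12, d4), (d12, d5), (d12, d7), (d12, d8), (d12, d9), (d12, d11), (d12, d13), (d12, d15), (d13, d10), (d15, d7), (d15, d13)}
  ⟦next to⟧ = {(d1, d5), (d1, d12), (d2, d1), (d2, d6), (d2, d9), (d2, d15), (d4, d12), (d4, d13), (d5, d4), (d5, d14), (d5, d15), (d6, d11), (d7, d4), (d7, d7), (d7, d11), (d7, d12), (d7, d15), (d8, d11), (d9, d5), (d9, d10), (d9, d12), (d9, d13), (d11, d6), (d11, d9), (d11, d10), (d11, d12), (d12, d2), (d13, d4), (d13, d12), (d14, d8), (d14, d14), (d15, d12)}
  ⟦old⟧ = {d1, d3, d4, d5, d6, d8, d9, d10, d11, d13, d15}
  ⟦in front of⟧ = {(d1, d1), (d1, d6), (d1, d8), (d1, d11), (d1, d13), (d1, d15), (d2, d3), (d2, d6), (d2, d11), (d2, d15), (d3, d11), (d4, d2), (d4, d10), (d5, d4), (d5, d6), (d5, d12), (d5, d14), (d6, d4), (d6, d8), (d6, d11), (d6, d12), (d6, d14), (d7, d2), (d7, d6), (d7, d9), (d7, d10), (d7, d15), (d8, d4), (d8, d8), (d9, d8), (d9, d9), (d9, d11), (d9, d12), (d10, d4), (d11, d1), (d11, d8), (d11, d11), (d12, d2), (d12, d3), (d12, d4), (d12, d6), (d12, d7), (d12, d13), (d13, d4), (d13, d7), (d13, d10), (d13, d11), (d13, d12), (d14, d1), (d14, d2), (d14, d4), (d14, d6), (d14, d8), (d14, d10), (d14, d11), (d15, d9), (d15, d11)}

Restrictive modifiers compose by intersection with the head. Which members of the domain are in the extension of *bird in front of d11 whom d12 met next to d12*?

{d11, d13, d15}

⟦in front of d11⟧ = {x : ⟨x, d11⟩ ∈ ⟦in front of⟧} = {d1, d2, d3, d6, d9, d11, d13, d14, d15}
⟦whom d12 met⟧ = {x : ⟨d12, x⟩ ∈ ⟦met⟧} = {d2, d4, d5, d7, d8, d9, d11, d13, d15}
⟦next to d12⟧ = {x : ⟨x, d12⟩ ∈ ⟦next to⟧} = {d1, d4, d7, d9, d11, d13, d15}
⟦bird⟧ = {d2, d3, d5, d6, d7, d10, d11, d13, d14, d15}
… ∩ ⟦in front of d11⟧ = {d2, d3, d5, d6, d7, d10, d11, d13, d14, d15} ∩ {d1, d2, d3, d6, d9, d11, d13, d14, d15} = {d2, d3, d6, d11, d13, d14, d15}
… ∩ ⟦whom d12 met⟧ = {d2, d3, d6, d11, d13, d14, d15} ∩ {d2, d4, d5, d7, d8, d9, d11, d13, d15} = {d2, d11, d13, d15}
… ∩ ⟦next to d12⟧ = {d2, d11, d13, d15} ∩ {d1, d4, d7, d9, d11, d13, d15} = {d11, d13, d15}
So ⟦bird in front of d11 whom d12 met next to d12⟧ = {d11, d13, d15}.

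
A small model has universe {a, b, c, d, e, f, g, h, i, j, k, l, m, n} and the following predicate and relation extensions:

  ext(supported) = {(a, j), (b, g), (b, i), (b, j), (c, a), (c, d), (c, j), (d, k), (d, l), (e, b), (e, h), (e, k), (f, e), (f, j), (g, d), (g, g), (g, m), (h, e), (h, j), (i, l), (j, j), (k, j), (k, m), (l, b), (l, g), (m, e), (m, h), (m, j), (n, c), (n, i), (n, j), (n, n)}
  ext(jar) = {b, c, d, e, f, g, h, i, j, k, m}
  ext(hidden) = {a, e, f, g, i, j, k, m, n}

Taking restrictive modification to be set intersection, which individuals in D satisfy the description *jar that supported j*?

{b, c, f, h, j, k, m}

⟦that supported j⟧ = {x : ⟨x, j⟩ ∈ ⟦supported⟧} = {a, b, c, f, h, j, k, m, n}
⟦jar⟧ = {b, c, d, e, f, g, h, i, j, k, m}
… ∩ ⟦that supported j⟧ = {b, c, d, e, f, g, h, i, j, k, m} ∩ {a, b, c, f, h, j, k, m, n} = {b, c, f, h, j, k, m}
So ⟦jar that supported j⟧ = {b, c, f, h, j, k, m}.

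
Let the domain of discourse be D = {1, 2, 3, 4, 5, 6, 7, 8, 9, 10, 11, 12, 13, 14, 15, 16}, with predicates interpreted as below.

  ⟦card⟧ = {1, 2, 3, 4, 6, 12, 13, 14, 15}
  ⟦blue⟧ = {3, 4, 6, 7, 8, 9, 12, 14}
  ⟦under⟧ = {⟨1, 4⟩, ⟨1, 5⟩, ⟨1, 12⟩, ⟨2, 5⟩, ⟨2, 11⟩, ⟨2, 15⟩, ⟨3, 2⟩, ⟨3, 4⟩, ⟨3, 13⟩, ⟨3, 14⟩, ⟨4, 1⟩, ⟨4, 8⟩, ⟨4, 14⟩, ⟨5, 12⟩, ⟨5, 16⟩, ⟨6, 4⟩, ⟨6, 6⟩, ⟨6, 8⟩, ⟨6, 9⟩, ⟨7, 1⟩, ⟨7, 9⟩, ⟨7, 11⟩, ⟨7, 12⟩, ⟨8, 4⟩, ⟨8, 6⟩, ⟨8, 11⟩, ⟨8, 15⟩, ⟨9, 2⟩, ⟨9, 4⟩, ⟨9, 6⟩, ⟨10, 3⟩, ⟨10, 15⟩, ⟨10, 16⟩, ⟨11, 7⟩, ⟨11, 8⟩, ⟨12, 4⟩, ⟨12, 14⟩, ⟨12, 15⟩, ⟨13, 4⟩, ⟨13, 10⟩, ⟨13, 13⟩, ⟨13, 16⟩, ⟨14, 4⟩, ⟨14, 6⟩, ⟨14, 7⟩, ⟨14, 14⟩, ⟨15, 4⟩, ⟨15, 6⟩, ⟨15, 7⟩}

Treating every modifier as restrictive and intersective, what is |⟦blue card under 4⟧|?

4

⟦under 4⟧ = {x : ⟨x, 4⟩ ∈ ⟦under⟧} = {1, 3, 6, 8, 9, 12, 13, 14, 15}
⟦card⟧ = {1, 2, 3, 4, 6, 12, 13, 14, 15}
… ∩ ⟦under 4⟧ = {1, 2, 3, 4, 6, 12, 13, 14, 15} ∩ {1, 3, 6, 8, 9, 12, 13, 14, 15} = {1, 3, 6, 12, 13, 14, 15}
… ∩ ⟦blue⟧ = {1, 3, 6, 12, 13, 14, 15} ∩ {3, 4, 6, 7, 8, 9, 12, 14} = {3, 6, 12, 14}
⟦blue card under 4⟧ = {3, 6, 12, 14}, so the cardinality is 4.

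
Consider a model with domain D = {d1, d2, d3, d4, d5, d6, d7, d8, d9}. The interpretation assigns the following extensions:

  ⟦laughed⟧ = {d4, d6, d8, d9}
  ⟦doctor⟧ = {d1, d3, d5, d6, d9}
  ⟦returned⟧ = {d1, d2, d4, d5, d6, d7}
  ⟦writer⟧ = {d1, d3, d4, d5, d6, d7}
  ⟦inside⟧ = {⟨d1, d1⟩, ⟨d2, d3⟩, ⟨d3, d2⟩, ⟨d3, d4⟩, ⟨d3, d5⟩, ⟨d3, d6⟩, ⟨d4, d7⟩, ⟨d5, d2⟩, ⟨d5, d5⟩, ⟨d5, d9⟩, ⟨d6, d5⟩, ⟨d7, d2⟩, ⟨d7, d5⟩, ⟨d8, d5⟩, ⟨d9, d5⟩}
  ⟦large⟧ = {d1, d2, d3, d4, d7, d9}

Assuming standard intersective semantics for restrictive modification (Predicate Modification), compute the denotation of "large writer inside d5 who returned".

⟦inside d5⟧ = {x : ⟨x, d5⟩ ∈ ⟦inside⟧} = {d3, d5, d6, d7, d8, d9}
⟦who returned⟧ = ⟦returned⟧ = {d1, d2, d4, d5, d6, d7}
⟦writer⟧ = {d1, d3, d4, d5, d6, d7}
… ∩ ⟦inside d5⟧ = {d1, d3, d4, d5, d6, d7} ∩ {d3, d5, d6, d7, d8, d9} = {d3, d5, d6, d7}
… ∩ ⟦who returned⟧ = {d3, d5, d6, d7} ∩ {d1, d2, d4, d5, d6, d7} = {d5, d6, d7}
… ∩ ⟦large⟧ = {d5, d6, d7} ∩ {d1, d2, d3, d4, d7, d9} = {d7}
So ⟦large writer inside d5 who returned⟧ = {d7}.

{d7}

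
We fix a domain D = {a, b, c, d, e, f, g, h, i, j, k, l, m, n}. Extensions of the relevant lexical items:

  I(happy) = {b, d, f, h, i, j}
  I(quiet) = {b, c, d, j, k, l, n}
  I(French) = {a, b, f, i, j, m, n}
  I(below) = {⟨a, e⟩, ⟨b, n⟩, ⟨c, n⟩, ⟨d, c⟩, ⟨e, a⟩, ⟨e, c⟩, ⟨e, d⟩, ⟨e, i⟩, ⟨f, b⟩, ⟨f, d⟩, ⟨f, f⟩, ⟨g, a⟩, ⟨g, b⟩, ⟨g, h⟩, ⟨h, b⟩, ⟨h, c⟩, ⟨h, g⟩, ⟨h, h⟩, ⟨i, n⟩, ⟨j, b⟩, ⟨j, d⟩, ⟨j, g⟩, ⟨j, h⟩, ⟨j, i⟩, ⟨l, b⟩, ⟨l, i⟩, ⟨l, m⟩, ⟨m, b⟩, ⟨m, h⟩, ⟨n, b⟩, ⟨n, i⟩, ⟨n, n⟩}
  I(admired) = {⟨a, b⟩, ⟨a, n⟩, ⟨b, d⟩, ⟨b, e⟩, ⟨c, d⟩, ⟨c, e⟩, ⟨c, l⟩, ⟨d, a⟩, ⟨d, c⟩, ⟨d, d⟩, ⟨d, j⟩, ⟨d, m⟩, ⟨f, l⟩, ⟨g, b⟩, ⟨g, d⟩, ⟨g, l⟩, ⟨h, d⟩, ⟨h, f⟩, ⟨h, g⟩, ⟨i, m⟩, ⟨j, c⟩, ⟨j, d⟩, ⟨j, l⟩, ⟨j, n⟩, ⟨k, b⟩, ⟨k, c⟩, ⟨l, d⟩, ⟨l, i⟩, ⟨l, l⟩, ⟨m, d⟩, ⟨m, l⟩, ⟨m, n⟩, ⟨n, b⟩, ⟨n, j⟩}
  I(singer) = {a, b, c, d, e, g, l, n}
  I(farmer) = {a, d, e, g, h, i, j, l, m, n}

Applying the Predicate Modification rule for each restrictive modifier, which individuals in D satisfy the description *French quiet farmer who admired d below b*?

{j}

⟦who admired d⟧ = {x : ⟨x, d⟩ ∈ ⟦admired⟧} = {b, c, d, g, h, j, l, m}
⟦below b⟧ = {x : ⟨x, b⟩ ∈ ⟦below⟧} = {f, g, h, j, l, m, n}
⟦farmer⟧ = {a, d, e, g, h, i, j, l, m, n}
… ∩ ⟦who admired d⟧ = {a, d, e, g, h, i, j, l, m, n} ∩ {b, c, d, g, h, j, l, m} = {d, g, h, j, l, m}
… ∩ ⟦below b⟧ = {d, g, h, j, l, m} ∩ {f, g, h, j, l, m, n} = {g, h, j, l, m}
… ∩ ⟦French⟧ = {g, h, j, l, m} ∩ {a, b, f, i, j, m, n} = {j, m}
… ∩ ⟦quiet⟧ = {j, m} ∩ {b, c, d, j, k, l, n} = {j}
So ⟦French quiet farmer who admired d below b⟧ = {j}.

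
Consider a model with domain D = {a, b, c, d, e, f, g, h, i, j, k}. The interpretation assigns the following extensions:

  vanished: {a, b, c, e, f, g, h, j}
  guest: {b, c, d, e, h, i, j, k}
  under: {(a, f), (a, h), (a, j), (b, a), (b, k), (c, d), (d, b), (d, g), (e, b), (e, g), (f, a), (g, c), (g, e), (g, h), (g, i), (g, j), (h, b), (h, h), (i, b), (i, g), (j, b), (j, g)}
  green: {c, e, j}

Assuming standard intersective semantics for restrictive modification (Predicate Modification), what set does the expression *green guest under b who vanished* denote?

⟦under b⟧ = {x : ⟨x, b⟩ ∈ ⟦under⟧} = {d, e, h, i, j}
⟦who vanished⟧ = ⟦vanished⟧ = {a, b, c, e, f, g, h, j}
⟦guest⟧ = {b, c, d, e, h, i, j, k}
… ∩ ⟦under b⟧ = {b, c, d, e, h, i, j, k} ∩ {d, e, h, i, j} = {d, e, h, i, j}
… ∩ ⟦who vanished⟧ = {d, e, h, i, j} ∩ {a, b, c, e, f, g, h, j} = {e, h, j}
… ∩ ⟦green⟧ = {e, h, j} ∩ {c, e, j} = {e, j}
So ⟦green guest under b who vanished⟧ = {e, j}.

{e, j}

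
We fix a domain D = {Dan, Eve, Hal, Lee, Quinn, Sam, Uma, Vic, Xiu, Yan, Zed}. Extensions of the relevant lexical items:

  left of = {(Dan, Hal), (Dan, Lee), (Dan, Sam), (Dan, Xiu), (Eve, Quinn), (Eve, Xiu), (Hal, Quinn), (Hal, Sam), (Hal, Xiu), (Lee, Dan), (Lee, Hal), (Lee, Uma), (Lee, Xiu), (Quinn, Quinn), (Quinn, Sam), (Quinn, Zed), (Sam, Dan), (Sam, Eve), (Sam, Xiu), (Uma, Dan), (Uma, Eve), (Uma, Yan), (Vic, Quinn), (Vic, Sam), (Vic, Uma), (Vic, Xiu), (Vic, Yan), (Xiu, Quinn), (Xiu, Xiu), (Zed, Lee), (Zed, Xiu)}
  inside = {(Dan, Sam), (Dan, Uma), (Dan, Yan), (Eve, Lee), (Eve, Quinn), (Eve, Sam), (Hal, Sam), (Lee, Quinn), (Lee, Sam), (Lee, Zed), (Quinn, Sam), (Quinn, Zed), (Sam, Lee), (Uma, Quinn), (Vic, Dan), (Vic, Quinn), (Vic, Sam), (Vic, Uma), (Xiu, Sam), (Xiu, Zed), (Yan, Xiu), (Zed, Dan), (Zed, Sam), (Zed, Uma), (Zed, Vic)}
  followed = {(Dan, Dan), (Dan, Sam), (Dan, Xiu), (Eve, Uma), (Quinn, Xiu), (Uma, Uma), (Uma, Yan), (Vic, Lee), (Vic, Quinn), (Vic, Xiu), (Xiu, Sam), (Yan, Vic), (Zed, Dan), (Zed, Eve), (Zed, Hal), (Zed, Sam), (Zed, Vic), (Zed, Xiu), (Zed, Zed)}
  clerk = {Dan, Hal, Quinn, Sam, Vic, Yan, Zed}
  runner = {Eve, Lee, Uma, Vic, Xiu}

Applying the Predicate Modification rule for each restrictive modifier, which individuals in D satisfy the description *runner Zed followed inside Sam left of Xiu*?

⟦Zed followed⟧ = {x : ⟨Zed, x⟩ ∈ ⟦followed⟧} = {Dan, Eve, Hal, Sam, Vic, Xiu, Zed}
⟦inside Sam⟧ = {x : ⟨x, Sam⟩ ∈ ⟦inside⟧} = {Dan, Eve, Hal, Lee, Quinn, Vic, Xiu, Zed}
⟦left of Xiu⟧ = {x : ⟨x, Xiu⟩ ∈ ⟦left of⟧} = {Dan, Eve, Hal, Lee, Sam, Vic, Xiu, Zed}
⟦runner⟧ = {Eve, Lee, Uma, Vic, Xiu}
… ∩ ⟦Zed followed⟧ = {Eve, Lee, Uma, Vic, Xiu} ∩ {Dan, Eve, Hal, Sam, Vic, Xiu, Zed} = {Eve, Vic, Xiu}
… ∩ ⟦inside Sam⟧ = {Eve, Vic, Xiu} ∩ {Dan, Eve, Hal, Lee, Quinn, Vic, Xiu, Zed} = {Eve, Vic, Xiu}
… ∩ ⟦left of Xiu⟧ = {Eve, Vic, Xiu} ∩ {Dan, Eve, Hal, Lee, Sam, Vic, Xiu, Zed} = {Eve, Vic, Xiu}
So ⟦runner Zed followed inside Sam left of Xiu⟧ = {Eve, Vic, Xiu}.

{Eve, Vic, Xiu}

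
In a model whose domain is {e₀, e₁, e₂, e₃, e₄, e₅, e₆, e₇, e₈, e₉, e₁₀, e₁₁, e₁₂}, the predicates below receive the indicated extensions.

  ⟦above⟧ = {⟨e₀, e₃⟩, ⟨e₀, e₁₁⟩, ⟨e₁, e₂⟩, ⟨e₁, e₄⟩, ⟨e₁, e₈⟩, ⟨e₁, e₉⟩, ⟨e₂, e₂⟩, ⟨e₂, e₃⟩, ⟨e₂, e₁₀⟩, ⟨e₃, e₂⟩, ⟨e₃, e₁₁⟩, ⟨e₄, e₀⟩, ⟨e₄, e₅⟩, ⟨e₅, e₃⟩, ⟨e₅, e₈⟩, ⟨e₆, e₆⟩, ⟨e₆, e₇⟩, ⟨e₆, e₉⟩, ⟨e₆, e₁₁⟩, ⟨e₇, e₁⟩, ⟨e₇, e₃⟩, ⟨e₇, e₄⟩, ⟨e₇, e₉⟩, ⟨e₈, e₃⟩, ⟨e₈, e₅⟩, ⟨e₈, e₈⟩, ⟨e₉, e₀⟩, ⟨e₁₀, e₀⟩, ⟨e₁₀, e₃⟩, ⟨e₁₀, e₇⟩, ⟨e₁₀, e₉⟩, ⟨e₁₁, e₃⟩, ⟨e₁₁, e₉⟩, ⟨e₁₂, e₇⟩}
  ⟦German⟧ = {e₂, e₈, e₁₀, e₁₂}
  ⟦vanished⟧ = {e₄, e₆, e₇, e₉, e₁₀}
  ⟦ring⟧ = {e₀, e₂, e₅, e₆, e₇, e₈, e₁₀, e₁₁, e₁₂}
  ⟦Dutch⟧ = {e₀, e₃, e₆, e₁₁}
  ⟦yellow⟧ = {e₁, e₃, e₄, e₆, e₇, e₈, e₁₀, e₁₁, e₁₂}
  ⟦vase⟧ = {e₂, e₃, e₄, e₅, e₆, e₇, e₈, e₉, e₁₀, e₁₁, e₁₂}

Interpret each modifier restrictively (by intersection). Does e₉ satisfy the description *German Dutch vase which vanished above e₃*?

no

⟦which vanished⟧ = ⟦vanished⟧ = {e₄, e₆, e₇, e₉, e₁₀}
⟦above e₃⟧ = {x : ⟨x, e₃⟩ ∈ ⟦above⟧} = {e₀, e₂, e₅, e₇, e₈, e₁₀, e₁₁}
⟦vase⟧ = {e₂, e₃, e₄, e₅, e₆, e₇, e₈, e₉, e₁₀, e₁₁, e₁₂}
… ∩ ⟦which vanished⟧ = {e₂, e₃, e₄, e₅, e₆, e₇, e₈, e₉, e₁₀, e₁₁, e₁₂} ∩ {e₄, e₆, e₇, e₉, e₁₀} = {e₄, e₆, e₇, e₉, e₁₀}
… ∩ ⟦above e₃⟧ = {e₄, e₆, e₇, e₉, e₁₀} ∩ {e₀, e₂, e₅, e₇, e₈, e₁₀, e₁₁} = {e₇, e₁₀}
… ∩ ⟦German⟧ = {e₇, e₁₀} ∩ {e₂, e₈, e₁₀, e₁₂} = {e₁₀}
… ∩ ⟦Dutch⟧ = {e₁₀} ∩ {e₀, e₃, e₆, e₁₁} = ∅
⟦German Dutch vase which vanished above e₃⟧ = ∅; e₉ ∉ this set.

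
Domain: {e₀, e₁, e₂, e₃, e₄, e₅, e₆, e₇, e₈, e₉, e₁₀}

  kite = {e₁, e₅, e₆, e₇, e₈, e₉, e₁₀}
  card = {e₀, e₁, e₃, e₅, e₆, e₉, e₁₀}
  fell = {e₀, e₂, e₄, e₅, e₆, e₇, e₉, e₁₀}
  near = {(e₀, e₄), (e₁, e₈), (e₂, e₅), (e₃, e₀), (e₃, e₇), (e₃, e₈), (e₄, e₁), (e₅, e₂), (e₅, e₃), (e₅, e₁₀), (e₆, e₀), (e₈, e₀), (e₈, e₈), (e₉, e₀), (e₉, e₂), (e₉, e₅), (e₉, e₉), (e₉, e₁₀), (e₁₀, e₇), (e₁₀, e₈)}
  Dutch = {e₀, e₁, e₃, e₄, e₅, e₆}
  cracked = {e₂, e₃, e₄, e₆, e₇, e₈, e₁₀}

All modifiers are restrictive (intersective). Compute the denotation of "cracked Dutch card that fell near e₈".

∅

⟦that fell⟧ = ⟦fell⟧ = {e₀, e₂, e₄, e₅, e₆, e₇, e₉, e₁₀}
⟦near e₈⟧ = {x : ⟨x, e₈⟩ ∈ ⟦near⟧} = {e₁, e₃, e₈, e₁₀}
⟦card⟧ = {e₀, e₁, e₃, e₅, e₆, e₉, e₁₀}
… ∩ ⟦that fell⟧ = {e₀, e₁, e₃, e₅, e₆, e₉, e₁₀} ∩ {e₀, e₂, e₄, e₅, e₆, e₇, e₉, e₁₀} = {e₀, e₅, e₆, e₉, e₁₀}
… ∩ ⟦near e₈⟧ = {e₀, e₅, e₆, e₉, e₁₀} ∩ {e₁, e₃, e₈, e₁₀} = {e₁₀}
… ∩ ⟦cracked⟧ = {e₁₀} ∩ {e₂, e₃, e₄, e₆, e₇, e₈, e₁₀} = {e₁₀}
… ∩ ⟦Dutch⟧ = {e₁₀} ∩ {e₀, e₁, e₃, e₄, e₅, e₆} = ∅
So ⟦cracked Dutch card that fell near e₈⟧ = ∅.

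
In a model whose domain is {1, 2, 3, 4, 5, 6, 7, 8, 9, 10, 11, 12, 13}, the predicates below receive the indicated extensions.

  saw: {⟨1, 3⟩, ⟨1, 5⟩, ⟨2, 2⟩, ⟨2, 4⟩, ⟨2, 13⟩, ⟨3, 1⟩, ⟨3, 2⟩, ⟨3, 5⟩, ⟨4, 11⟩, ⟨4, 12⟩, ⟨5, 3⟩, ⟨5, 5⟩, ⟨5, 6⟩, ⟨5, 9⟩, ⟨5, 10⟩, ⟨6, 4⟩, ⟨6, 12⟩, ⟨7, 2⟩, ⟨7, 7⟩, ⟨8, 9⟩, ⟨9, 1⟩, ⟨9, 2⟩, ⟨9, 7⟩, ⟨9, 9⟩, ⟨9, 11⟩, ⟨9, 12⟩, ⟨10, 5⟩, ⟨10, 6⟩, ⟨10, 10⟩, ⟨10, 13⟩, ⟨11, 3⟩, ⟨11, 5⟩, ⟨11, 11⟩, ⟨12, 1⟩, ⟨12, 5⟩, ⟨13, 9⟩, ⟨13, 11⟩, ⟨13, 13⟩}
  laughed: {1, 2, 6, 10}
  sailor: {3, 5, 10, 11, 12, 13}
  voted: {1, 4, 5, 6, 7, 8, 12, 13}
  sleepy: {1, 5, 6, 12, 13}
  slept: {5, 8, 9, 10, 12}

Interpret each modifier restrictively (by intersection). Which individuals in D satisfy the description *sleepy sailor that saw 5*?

⟦that saw 5⟧ = {x : ⟨x, 5⟩ ∈ ⟦saw⟧} = {1, 3, 5, 10, 11, 12}
⟦sailor⟧ = {3, 5, 10, 11, 12, 13}
… ∩ ⟦that saw 5⟧ = {3, 5, 10, 11, 12, 13} ∩ {1, 3, 5, 10, 11, 12} = {3, 5, 10, 11, 12}
… ∩ ⟦sleepy⟧ = {3, 5, 10, 11, 12} ∩ {1, 5, 6, 12, 13} = {5, 12}
So ⟦sleepy sailor that saw 5⟧ = {5, 12}.

{5, 12}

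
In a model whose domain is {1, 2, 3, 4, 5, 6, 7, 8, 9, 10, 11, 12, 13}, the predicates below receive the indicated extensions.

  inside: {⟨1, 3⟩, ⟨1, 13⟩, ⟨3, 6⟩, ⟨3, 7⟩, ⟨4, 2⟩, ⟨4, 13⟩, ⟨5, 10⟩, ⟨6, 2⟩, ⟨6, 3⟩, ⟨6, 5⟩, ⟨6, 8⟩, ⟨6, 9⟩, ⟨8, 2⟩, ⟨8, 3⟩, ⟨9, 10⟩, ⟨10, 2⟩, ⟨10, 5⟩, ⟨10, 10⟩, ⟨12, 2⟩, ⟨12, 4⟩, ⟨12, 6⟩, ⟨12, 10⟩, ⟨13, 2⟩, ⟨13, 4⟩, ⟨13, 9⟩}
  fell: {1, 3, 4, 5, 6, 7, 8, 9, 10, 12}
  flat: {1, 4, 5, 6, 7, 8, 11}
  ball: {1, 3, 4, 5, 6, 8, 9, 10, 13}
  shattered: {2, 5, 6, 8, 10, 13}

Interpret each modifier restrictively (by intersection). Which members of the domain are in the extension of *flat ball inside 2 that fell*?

{4, 6, 8}

⟦inside 2⟧ = {x : ⟨x, 2⟩ ∈ ⟦inside⟧} = {4, 6, 8, 10, 12, 13}
⟦that fell⟧ = ⟦fell⟧ = {1, 3, 4, 5, 6, 7, 8, 9, 10, 12}
⟦ball⟧ = {1, 3, 4, 5, 6, 8, 9, 10, 13}
… ∩ ⟦inside 2⟧ = {1, 3, 4, 5, 6, 8, 9, 10, 13} ∩ {4, 6, 8, 10, 12, 13} = {4, 6, 8, 10, 13}
… ∩ ⟦that fell⟧ = {4, 6, 8, 10, 13} ∩ {1, 3, 4, 5, 6, 7, 8, 9, 10, 12} = {4, 6, 8, 10}
… ∩ ⟦flat⟧ = {4, 6, 8, 10} ∩ {1, 4, 5, 6, 7, 8, 11} = {4, 6, 8}
So ⟦flat ball inside 2 that fell⟧ = {4, 6, 8}.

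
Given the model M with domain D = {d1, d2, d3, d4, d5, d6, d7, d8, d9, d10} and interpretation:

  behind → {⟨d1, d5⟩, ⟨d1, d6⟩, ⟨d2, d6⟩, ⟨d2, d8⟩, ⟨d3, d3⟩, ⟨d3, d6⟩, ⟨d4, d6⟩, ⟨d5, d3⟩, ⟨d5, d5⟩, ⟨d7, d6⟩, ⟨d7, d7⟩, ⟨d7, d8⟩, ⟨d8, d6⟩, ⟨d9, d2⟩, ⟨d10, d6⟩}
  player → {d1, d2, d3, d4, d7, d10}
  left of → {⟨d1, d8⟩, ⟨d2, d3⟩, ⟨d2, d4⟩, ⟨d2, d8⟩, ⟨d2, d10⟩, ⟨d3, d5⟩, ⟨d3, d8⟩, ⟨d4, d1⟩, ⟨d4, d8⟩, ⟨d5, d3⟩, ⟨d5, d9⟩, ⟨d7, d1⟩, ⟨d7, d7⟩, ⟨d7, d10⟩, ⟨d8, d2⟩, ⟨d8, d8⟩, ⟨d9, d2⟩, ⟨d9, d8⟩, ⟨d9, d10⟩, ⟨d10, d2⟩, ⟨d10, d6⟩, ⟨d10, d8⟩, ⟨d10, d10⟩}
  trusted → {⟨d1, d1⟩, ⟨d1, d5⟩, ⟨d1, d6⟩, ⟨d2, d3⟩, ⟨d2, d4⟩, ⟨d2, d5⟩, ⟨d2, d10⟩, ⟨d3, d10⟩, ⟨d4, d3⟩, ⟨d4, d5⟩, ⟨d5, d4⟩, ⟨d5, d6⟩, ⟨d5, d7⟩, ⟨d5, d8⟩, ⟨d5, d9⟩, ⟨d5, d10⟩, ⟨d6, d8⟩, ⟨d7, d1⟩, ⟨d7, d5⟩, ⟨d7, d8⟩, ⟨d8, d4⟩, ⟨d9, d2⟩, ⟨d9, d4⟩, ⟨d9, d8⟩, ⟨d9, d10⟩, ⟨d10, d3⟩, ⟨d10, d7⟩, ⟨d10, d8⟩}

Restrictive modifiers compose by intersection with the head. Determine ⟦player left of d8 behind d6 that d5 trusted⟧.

⟦left of d8⟧ = {x : ⟨x, d8⟩ ∈ ⟦left of⟧} = {d1, d2, d3, d4, d8, d9, d10}
⟦behind d6⟧ = {x : ⟨x, d6⟩ ∈ ⟦behind⟧} = {d1, d2, d3, d4, d7, d8, d10}
⟦that d5 trusted⟧ = {x : ⟨d5, x⟩ ∈ ⟦trusted⟧} = {d4, d6, d7, d8, d9, d10}
⟦player⟧ = {d1, d2, d3, d4, d7, d10}
… ∩ ⟦left of d8⟧ = {d1, d2, d3, d4, d7, d10} ∩ {d1, d2, d3, d4, d8, d9, d10} = {d1, d2, d3, d4, d10}
… ∩ ⟦behind d6⟧ = {d1, d2, d3, d4, d10} ∩ {d1, d2, d3, d4, d7, d8, d10} = {d1, d2, d3, d4, d10}
… ∩ ⟦that d5 trusted⟧ = {d1, d2, d3, d4, d10} ∩ {d4, d6, d7, d8, d9, d10} = {d4, d10}
So ⟦player left of d8 behind d6 that d5 trusted⟧ = {d4, d10}.

{d4, d10}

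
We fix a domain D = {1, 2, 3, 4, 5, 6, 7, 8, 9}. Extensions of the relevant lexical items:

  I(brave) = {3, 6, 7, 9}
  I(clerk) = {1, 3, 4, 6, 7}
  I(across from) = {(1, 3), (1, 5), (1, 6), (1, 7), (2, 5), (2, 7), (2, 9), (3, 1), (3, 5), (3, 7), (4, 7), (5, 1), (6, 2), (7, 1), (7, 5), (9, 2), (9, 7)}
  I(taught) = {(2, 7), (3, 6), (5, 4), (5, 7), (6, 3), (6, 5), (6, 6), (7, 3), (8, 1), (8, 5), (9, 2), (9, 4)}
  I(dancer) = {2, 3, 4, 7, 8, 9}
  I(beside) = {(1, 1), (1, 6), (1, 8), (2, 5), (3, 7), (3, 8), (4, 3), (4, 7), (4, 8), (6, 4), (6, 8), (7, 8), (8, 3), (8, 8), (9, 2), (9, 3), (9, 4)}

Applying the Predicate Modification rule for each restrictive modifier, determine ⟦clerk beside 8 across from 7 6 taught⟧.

⟦beside 8⟧ = {x : ⟨x, 8⟩ ∈ ⟦beside⟧} = {1, 3, 4, 6, 7, 8}
⟦across from 7⟧ = {x : ⟨x, 7⟩ ∈ ⟦across from⟧} = {1, 2, 3, 4, 9}
⟦6 taught⟧ = {x : ⟨6, x⟩ ∈ ⟦taught⟧} = {3, 5, 6}
⟦clerk⟧ = {1, 3, 4, 6, 7}
… ∩ ⟦beside 8⟧ = {1, 3, 4, 6, 7} ∩ {1, 3, 4, 6, 7, 8} = {1, 3, 4, 6, 7}
… ∩ ⟦across from 7⟧ = {1, 3, 4, 6, 7} ∩ {1, 2, 3, 4, 9} = {1, 3, 4}
… ∩ ⟦6 taught⟧ = {1, 3, 4} ∩ {3, 5, 6} = {3}
So ⟦clerk beside 8 across from 7 6 taught⟧ = {3}.

{3}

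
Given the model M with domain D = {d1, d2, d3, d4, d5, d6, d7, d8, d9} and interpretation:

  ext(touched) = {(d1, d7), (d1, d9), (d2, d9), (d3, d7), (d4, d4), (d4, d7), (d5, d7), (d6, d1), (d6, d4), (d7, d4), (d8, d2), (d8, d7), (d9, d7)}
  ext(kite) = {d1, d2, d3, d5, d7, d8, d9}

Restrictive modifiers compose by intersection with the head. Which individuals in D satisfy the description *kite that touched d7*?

{d1, d3, d5, d8, d9}

⟦that touched d7⟧ = {x : ⟨x, d7⟩ ∈ ⟦touched⟧} = {d1, d3, d4, d5, d8, d9}
⟦kite⟧ = {d1, d2, d3, d5, d7, d8, d9}
… ∩ ⟦that touched d7⟧ = {d1, d2, d3, d5, d7, d8, d9} ∩ {d1, d3, d4, d5, d8, d9} = {d1, d3, d5, d8, d9}
So ⟦kite that touched d7⟧ = {d1, d3, d5, d8, d9}.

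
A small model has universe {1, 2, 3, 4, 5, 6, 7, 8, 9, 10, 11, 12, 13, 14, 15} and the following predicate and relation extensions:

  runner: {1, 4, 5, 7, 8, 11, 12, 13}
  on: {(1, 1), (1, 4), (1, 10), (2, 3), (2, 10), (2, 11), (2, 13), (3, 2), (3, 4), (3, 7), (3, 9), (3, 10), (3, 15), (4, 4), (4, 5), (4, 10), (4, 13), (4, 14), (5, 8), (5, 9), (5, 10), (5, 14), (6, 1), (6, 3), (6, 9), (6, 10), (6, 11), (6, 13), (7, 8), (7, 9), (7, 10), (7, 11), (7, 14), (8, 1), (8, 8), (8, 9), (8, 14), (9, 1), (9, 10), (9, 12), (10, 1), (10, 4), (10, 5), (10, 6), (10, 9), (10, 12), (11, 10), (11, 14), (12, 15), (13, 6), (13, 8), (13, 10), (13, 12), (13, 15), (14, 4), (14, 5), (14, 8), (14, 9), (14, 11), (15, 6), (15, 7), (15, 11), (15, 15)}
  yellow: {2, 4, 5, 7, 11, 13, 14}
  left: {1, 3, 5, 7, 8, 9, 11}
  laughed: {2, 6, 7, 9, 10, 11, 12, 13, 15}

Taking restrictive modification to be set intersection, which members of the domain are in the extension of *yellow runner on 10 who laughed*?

{7, 11, 13}

⟦on 10⟧ = {x : ⟨x, 10⟩ ∈ ⟦on⟧} = {1, 2, 3, 4, 5, 6, 7, 9, 11, 13}
⟦who laughed⟧ = ⟦laughed⟧ = {2, 6, 7, 9, 10, 11, 12, 13, 15}
⟦runner⟧ = {1, 4, 5, 7, 8, 11, 12, 13}
… ∩ ⟦on 10⟧ = {1, 4, 5, 7, 8, 11, 12, 13} ∩ {1, 2, 3, 4, 5, 6, 7, 9, 11, 13} = {1, 4, 5, 7, 11, 13}
… ∩ ⟦who laughed⟧ = {1, 4, 5, 7, 11, 13} ∩ {2, 6, 7, 9, 10, 11, 12, 13, 15} = {7, 11, 13}
… ∩ ⟦yellow⟧ = {7, 11, 13} ∩ {2, 4, 5, 7, 11, 13, 14} = {7, 11, 13}
So ⟦yellow runner on 10 who laughed⟧ = {7, 11, 13}.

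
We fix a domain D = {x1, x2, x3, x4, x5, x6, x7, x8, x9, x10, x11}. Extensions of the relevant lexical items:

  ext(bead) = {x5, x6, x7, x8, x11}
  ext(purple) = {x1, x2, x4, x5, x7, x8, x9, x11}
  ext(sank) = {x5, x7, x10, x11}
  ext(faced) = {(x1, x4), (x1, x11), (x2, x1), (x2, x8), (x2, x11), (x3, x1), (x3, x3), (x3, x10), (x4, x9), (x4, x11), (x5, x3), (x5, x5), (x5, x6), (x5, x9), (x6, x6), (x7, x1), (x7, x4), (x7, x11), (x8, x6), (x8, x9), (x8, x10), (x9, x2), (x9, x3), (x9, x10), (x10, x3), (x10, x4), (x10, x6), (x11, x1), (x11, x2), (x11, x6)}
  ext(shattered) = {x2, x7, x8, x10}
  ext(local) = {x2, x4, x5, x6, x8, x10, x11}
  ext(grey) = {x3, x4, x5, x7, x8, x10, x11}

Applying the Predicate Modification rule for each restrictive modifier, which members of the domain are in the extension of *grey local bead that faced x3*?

{x5}

⟦that faced x3⟧ = {x : ⟨x, x3⟩ ∈ ⟦faced⟧} = {x3, x5, x9, x10}
⟦bead⟧ = {x5, x6, x7, x8, x11}
… ∩ ⟦that faced x3⟧ = {x5, x6, x7, x8, x11} ∩ {x3, x5, x9, x10} = {x5}
… ∩ ⟦grey⟧ = {x5} ∩ {x3, x4, x5, x7, x8, x10, x11} = {x5}
… ∩ ⟦local⟧ = {x5} ∩ {x2, x4, x5, x6, x8, x10, x11} = {x5}
So ⟦grey local bead that faced x3⟧ = {x5}.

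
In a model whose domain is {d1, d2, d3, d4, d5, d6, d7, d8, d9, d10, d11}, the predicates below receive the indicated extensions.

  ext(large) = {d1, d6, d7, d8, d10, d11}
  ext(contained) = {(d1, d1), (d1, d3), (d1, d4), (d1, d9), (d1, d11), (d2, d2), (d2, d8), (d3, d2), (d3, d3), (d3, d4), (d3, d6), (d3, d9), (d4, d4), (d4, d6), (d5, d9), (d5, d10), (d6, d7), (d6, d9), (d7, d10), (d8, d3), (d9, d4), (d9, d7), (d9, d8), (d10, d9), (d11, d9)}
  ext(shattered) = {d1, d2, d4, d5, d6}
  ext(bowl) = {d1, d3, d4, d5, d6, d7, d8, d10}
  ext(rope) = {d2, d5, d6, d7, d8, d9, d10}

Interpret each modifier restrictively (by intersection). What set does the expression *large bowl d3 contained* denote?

{d6}

⟦d3 contained⟧ = {x : ⟨d3, x⟩ ∈ ⟦contained⟧} = {d2, d3, d4, d6, d9}
⟦bowl⟧ = {d1, d3, d4, d5, d6, d7, d8, d10}
… ∩ ⟦d3 contained⟧ = {d1, d3, d4, d5, d6, d7, d8, d10} ∩ {d2, d3, d4, d6, d9} = {d3, d4, d6}
… ∩ ⟦large⟧ = {d3, d4, d6} ∩ {d1, d6, d7, d8, d10, d11} = {d6}
So ⟦large bowl d3 contained⟧ = {d6}.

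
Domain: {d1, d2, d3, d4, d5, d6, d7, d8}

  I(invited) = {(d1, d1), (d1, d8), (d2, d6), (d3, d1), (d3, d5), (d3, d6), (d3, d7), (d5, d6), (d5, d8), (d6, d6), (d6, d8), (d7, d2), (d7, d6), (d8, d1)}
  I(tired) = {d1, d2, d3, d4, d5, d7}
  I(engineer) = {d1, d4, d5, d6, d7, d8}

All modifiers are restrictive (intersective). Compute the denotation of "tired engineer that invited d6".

{d5, d7}

⟦that invited d6⟧ = {x : ⟨x, d6⟩ ∈ ⟦invited⟧} = {d2, d3, d5, d6, d7}
⟦engineer⟧ = {d1, d4, d5, d6, d7, d8}
… ∩ ⟦that invited d6⟧ = {d1, d4, d5, d6, d7, d8} ∩ {d2, d3, d5, d6, d7} = {d5, d6, d7}
… ∩ ⟦tired⟧ = {d5, d6, d7} ∩ {d1, d2, d3, d4, d5, d7} = {d5, d7}
So ⟦tired engineer that invited d6⟧ = {d5, d7}.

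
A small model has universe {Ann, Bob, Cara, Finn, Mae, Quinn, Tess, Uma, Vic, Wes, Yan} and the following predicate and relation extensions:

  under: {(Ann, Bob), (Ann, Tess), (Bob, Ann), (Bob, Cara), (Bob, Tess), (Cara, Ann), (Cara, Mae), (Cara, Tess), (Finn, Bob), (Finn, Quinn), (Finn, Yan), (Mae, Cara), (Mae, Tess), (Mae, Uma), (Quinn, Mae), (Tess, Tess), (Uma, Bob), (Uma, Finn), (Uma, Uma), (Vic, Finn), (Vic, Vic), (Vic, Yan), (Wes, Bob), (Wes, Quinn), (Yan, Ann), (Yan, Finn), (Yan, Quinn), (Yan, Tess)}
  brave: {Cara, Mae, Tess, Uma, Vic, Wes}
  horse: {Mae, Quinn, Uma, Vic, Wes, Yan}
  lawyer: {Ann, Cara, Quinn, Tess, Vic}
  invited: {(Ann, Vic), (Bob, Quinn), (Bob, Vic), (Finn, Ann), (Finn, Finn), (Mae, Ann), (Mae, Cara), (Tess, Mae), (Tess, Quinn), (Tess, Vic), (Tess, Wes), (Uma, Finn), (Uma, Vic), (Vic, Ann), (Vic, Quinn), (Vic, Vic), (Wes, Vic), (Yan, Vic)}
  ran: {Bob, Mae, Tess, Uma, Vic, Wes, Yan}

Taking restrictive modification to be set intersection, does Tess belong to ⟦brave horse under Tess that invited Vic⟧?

no

⟦under Tess⟧ = {x : ⟨x, Tess⟩ ∈ ⟦under⟧} = {Ann, Bob, Cara, Mae, Tess, Yan}
⟦that invited Vic⟧ = {x : ⟨x, Vic⟩ ∈ ⟦invited⟧} = {Ann, Bob, Tess, Uma, Vic, Wes, Yan}
⟦horse⟧ = {Mae, Quinn, Uma, Vic, Wes, Yan}
… ∩ ⟦under Tess⟧ = {Mae, Quinn, Uma, Vic, Wes, Yan} ∩ {Ann, Bob, Cara, Mae, Tess, Yan} = {Mae, Yan}
… ∩ ⟦that invited Vic⟧ = {Mae, Yan} ∩ {Ann, Bob, Tess, Uma, Vic, Wes, Yan} = {Yan}
… ∩ ⟦brave⟧ = {Yan} ∩ {Cara, Mae, Tess, Uma, Vic, Wes} = ∅
⟦brave horse under Tess that invited Vic⟧ = ∅; Tess ∉ this set.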